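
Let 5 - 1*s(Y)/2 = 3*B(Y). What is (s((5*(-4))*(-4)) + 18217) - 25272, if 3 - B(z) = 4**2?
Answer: -6967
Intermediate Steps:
B(z) = -13 (B(z) = 3 - 1*4**2 = 3 - 1*16 = 3 - 16 = -13)
s(Y) = 88 (s(Y) = 10 - 6*(-13) = 10 - 2*(-39) = 10 + 78 = 88)
(s((5*(-4))*(-4)) + 18217) - 25272 = (88 + 18217) - 25272 = 18305 - 25272 = -6967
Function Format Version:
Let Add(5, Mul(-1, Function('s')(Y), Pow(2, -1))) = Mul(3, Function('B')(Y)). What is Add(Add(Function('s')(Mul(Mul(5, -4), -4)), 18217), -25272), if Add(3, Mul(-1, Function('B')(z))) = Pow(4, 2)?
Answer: -6967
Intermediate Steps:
Function('B')(z) = -13 (Function('B')(z) = Add(3, Mul(-1, Pow(4, 2))) = Add(3, Mul(-1, 16)) = Add(3, -16) = -13)
Function('s')(Y) = 88 (Function('s')(Y) = Add(10, Mul(-2, Mul(3, -13))) = Add(10, Mul(-2, -39)) = Add(10, 78) = 88)
Add(Add(Function('s')(Mul(Mul(5, -4), -4)), 18217), -25272) = Add(Add(88, 18217), -25272) = Add(18305, -25272) = -6967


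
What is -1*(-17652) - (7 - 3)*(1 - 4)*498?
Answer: 23628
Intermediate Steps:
-1*(-17652) - (7 - 3)*(1 - 4)*498 = 17652 - 4*(-3)*498 = 17652 - (-12)*498 = 17652 - 1*(-5976) = 17652 + 5976 = 23628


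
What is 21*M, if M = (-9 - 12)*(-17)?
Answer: 7497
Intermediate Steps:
M = 357 (M = -21*(-17) = 357)
21*M = 21*357 = 7497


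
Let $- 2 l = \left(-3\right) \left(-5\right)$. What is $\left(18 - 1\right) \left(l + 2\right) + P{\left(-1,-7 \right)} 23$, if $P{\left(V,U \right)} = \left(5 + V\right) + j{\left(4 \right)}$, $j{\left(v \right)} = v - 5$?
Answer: $- \frac{49}{2} \approx -24.5$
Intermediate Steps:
$j{\left(v \right)} = -5 + v$
$l = - \frac{15}{2}$ ($l = - \frac{\left(-3\right) \left(-5\right)}{2} = \left(- \frac{1}{2}\right) 15 = - \frac{15}{2} \approx -7.5$)
$P{\left(V,U \right)} = 4 + V$ ($P{\left(V,U \right)} = \left(5 + V\right) + \left(-5 + 4\right) = \left(5 + V\right) - 1 = 4 + V$)
$\left(18 - 1\right) \left(l + 2\right) + P{\left(-1,-7 \right)} 23 = \left(18 - 1\right) \left(- \frac{15}{2} + 2\right) + \left(4 - 1\right) 23 = 17 \left(- \frac{11}{2}\right) + 3 \cdot 23 = - \frac{187}{2} + 69 = - \frac{49}{2}$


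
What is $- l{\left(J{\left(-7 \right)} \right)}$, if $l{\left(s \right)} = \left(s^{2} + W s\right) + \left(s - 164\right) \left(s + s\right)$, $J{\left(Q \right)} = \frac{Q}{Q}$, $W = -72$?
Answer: $397$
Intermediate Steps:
$J{\left(Q \right)} = 1$
$l{\left(s \right)} = s^{2} - 72 s + 2 s \left(-164 + s\right)$ ($l{\left(s \right)} = \left(s^{2} - 72 s\right) + \left(s - 164\right) \left(s + s\right) = \left(s^{2} - 72 s\right) + \left(-164 + s\right) 2 s = \left(s^{2} - 72 s\right) + 2 s \left(-164 + s\right) = s^{2} - 72 s + 2 s \left(-164 + s\right)$)
$- l{\left(J{\left(-7 \right)} \right)} = - 1 \left(-400 + 3 \cdot 1\right) = - 1 \left(-400 + 3\right) = - 1 \left(-397\right) = \left(-1\right) \left(-397\right) = 397$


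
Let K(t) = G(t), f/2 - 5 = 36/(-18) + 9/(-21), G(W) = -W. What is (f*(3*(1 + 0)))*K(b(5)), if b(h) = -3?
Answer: 324/7 ≈ 46.286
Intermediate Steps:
f = 36/7 (f = 10 + 2*(36/(-18) + 9/(-21)) = 10 + 2*(36*(-1/18) + 9*(-1/21)) = 10 + 2*(-2 - 3/7) = 10 + 2*(-17/7) = 10 - 34/7 = 36/7 ≈ 5.1429)
K(t) = -t
(f*(3*(1 + 0)))*K(b(5)) = (36*(3*(1 + 0))/7)*(-1*(-3)) = (36*(3*1)/7)*3 = ((36/7)*3)*3 = (108/7)*3 = 324/7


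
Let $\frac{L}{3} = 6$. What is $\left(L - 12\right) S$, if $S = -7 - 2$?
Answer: $-54$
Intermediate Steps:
$L = 18$ ($L = 3 \cdot 6 = 18$)
$S = -9$ ($S = -7 - 2 = -9$)
$\left(L - 12\right) S = \left(18 - 12\right) \left(-9\right) = 6 \left(-9\right) = -54$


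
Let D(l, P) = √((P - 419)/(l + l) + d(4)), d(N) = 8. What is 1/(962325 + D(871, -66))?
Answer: 1676370150/1613212904585299 - √23431642/1613212904585299 ≈ 1.0391e-6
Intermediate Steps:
D(l, P) = √(8 + (-419 + P)/(2*l)) (D(l, P) = √((P - 419)/(l + l) + 8) = √((-419 + P)/((2*l)) + 8) = √((-419 + P)*(1/(2*l)) + 8) = √((-419 + P)/(2*l) + 8) = √(8 + (-419 + P)/(2*l)))
1/(962325 + D(871, -66)) = 1/(962325 + √2*√((-419 - 66 + 16*871)/871)/2) = 1/(962325 + √2*√((-419 - 66 + 13936)/871)/2) = 1/(962325 + √2*√((1/871)*13451)/2) = 1/(962325 + √2*√(13451/871)/2) = 1/(962325 + √2*(√11715821/871)/2) = 1/(962325 + √23431642/1742)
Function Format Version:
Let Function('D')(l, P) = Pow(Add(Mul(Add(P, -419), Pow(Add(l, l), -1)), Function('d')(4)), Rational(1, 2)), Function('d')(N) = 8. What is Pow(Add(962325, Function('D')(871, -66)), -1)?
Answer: Add(Rational(1676370150, 1613212904585299), Mul(Rational(-1, 1613212904585299), Pow(23431642, Rational(1, 2)))) ≈ 1.0391e-6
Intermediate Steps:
Function('D')(l, P) = Pow(Add(8, Mul(Rational(1, 2), Pow(l, -1), Add(-419, P))), Rational(1, 2)) (Function('D')(l, P) = Pow(Add(Mul(Add(P, -419), Pow(Add(l, l), -1)), 8), Rational(1, 2)) = Pow(Add(Mul(Add(-419, P), Pow(Mul(2, l), -1)), 8), Rational(1, 2)) = Pow(Add(Mul(Add(-419, P), Mul(Rational(1, 2), Pow(l, -1))), 8), Rational(1, 2)) = Pow(Add(Mul(Rational(1, 2), Pow(l, -1), Add(-419, P)), 8), Rational(1, 2)) = Pow(Add(8, Mul(Rational(1, 2), Pow(l, -1), Add(-419, P))), Rational(1, 2)))
Pow(Add(962325, Function('D')(871, -66)), -1) = Pow(Add(962325, Mul(Rational(1, 2), Pow(2, Rational(1, 2)), Pow(Mul(Pow(871, -1), Add(-419, -66, Mul(16, 871))), Rational(1, 2)))), -1) = Pow(Add(962325, Mul(Rational(1, 2), Pow(2, Rational(1, 2)), Pow(Mul(Rational(1, 871), Add(-419, -66, 13936)), Rational(1, 2)))), -1) = Pow(Add(962325, Mul(Rational(1, 2), Pow(2, Rational(1, 2)), Pow(Mul(Rational(1, 871), 13451), Rational(1, 2)))), -1) = Pow(Add(962325, Mul(Rational(1, 2), Pow(2, Rational(1, 2)), Pow(Rational(13451, 871), Rational(1, 2)))), -1) = Pow(Add(962325, Mul(Rational(1, 2), Pow(2, Rational(1, 2)), Mul(Rational(1, 871), Pow(11715821, Rational(1, 2))))), -1) = Pow(Add(962325, Mul(Rational(1, 1742), Pow(23431642, Rational(1, 2)))), -1)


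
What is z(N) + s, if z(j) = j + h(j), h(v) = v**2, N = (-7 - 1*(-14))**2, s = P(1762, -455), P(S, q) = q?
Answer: 1995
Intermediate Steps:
s = -455
N = 49 (N = (-7 + 14)**2 = 7**2 = 49)
z(j) = j + j**2
z(N) + s = 49*(1 + 49) - 455 = 49*50 - 455 = 2450 - 455 = 1995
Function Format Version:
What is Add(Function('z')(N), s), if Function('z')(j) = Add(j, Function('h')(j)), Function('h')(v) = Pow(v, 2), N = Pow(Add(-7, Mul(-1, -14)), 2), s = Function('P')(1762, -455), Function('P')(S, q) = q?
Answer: 1995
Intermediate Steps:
s = -455
N = 49 (N = Pow(Add(-7, 14), 2) = Pow(7, 2) = 49)
Function('z')(j) = Add(j, Pow(j, 2))
Add(Function('z')(N), s) = Add(Mul(49, Add(1, 49)), -455) = Add(Mul(49, 50), -455) = Add(2450, -455) = 1995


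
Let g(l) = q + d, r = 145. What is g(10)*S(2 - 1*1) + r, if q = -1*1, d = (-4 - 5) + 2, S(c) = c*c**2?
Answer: 137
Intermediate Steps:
S(c) = c**3
d = -7 (d = -9 + 2 = -7)
q = -1
g(l) = -8 (g(l) = -1 - 7 = -8)
g(10)*S(2 - 1*1) + r = -8*(2 - 1*1)**3 + 145 = -8*(2 - 1)**3 + 145 = -8*1**3 + 145 = -8*1 + 145 = -8 + 145 = 137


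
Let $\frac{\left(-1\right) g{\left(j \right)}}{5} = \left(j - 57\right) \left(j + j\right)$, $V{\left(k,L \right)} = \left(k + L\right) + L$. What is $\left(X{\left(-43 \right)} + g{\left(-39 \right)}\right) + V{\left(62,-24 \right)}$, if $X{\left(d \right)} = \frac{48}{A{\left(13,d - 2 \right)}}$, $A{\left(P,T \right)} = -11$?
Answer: $- \frac{411734}{11} \approx -37430.0$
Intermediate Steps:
$V{\left(k,L \right)} = k + 2 L$ ($V{\left(k,L \right)} = \left(L + k\right) + L = k + 2 L$)
$g{\left(j \right)} = - 10 j \left(-57 + j\right)$ ($g{\left(j \right)} = - 5 \left(j - 57\right) \left(j + j\right) = - 5 \left(-57 + j\right) 2 j = - 5 \cdot 2 j \left(-57 + j\right) = - 10 j \left(-57 + j\right)$)
$X{\left(d \right)} = - \frac{48}{11}$ ($X{\left(d \right)} = \frac{48}{-11} = 48 \left(- \frac{1}{11}\right) = - \frac{48}{11}$)
$\left(X{\left(-43 \right)} + g{\left(-39 \right)}\right) + V{\left(62,-24 \right)} = \left(- \frac{48}{11} + 10 \left(-39\right) \left(57 - -39\right)\right) + \left(62 + 2 \left(-24\right)\right) = \left(- \frac{48}{11} + 10 \left(-39\right) \left(57 + 39\right)\right) + \left(62 - 48\right) = \left(- \frac{48}{11} + 10 \left(-39\right) 96\right) + 14 = \left(- \frac{48}{11} - 37440\right) + 14 = - \frac{411888}{11} + 14 = - \frac{411734}{11}$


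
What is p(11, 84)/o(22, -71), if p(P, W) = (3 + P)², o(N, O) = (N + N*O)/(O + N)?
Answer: 343/55 ≈ 6.2364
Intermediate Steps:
o(N, O) = (N + N*O)/(N + O)
p(11, 84)/o(22, -71) = (3 + 11)²/((22*(1 - 71)/(22 - 71))) = 14²/((22*(-70)/(-49))) = 196/((22*(-1/49)*(-70))) = 196/(220/7) = 196*(7/220) = 343/55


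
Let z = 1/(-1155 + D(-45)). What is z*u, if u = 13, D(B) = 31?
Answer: -13/1124 ≈ -0.011566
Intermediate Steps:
z = -1/1124 (z = 1/(-1155 + 31) = 1/(-1124) = -1/1124 ≈ -0.00088968)
z*u = -1/1124*13 = -13/1124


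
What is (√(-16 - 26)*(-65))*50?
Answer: -3250*I*√42 ≈ -21062.0*I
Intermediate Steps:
(√(-16 - 26)*(-65))*50 = (√(-42)*(-65))*50 = ((I*√42)*(-65))*50 = -65*I*√42*50 = -3250*I*√42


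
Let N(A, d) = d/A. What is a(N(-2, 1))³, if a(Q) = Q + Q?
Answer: -1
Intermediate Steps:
a(Q) = 2*Q
a(N(-2, 1))³ = (2*(1/(-2)))³ = (2*(1*(-½)))³ = (2*(-½))³ = (-1)³ = -1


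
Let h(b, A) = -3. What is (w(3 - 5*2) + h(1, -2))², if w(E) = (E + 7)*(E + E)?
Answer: 9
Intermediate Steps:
w(E) = 2*E*(7 + E) (w(E) = (7 + E)*(2*E) = 2*E*(7 + E))
(w(3 - 5*2) + h(1, -2))² = (2*(3 - 5*2)*(7 + (3 - 5*2)) - 3)² = (2*(3 - 10)*(7 + (3 - 10)) - 3)² = (2*(-7)*(7 - 7) - 3)² = (2*(-7)*0 - 3)² = (0 - 3)² = (-3)² = 9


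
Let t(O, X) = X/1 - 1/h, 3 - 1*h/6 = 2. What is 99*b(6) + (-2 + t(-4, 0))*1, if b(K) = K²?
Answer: 21371/6 ≈ 3561.8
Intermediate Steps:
h = 6 (h = 18 - 6*2 = 18 - 12 = 6)
t(O, X) = -⅙ + X (t(O, X) = X/1 - 1/6 = X*1 - 1*⅙ = X - ⅙ = -⅙ + X)
99*b(6) + (-2 + t(-4, 0))*1 = 99*6² + (-2 + (-⅙ + 0))*1 = 99*36 + (-2 - ⅙)*1 = 3564 - 13/6*1 = 3564 - 13/6 = 21371/6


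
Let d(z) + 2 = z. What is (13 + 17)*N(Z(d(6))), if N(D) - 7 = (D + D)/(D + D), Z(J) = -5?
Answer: 240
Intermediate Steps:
d(z) = -2 + z
N(D) = 8 (N(D) = 7 + (D + D)/(D + D) = 7 + (2*D)/((2*D)) = 7 + (2*D)*(1/(2*D)) = 7 + 1 = 8)
(13 + 17)*N(Z(d(6))) = (13 + 17)*8 = 30*8 = 240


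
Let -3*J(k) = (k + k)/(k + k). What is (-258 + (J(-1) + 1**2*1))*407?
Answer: -314204/3 ≈ -1.0473e+5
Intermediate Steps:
J(k) = -1/3 (J(k) = -(k + k)/(3*(k + k)) = -2*k/(3*(2*k)) = -2*k*1/(2*k)/3 = -1/3*1 = -1/3)
(-258 + (J(-1) + 1**2*1))*407 = (-258 + (-1/3 + 1**2*1))*407 = (-258 + (-1/3 + 1*1))*407 = (-258 + (-1/3 + 1))*407 = (-258 + 2/3)*407 = -772/3*407 = -314204/3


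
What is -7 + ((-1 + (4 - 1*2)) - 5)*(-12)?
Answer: 41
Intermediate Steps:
-7 + ((-1 + (4 - 1*2)) - 5)*(-12) = -7 + ((-1 + (4 - 2)) - 5)*(-12) = -7 + ((-1 + 2) - 5)*(-12) = -7 + (1 - 5)*(-12) = -7 - 4*(-12) = -7 + 48 = 41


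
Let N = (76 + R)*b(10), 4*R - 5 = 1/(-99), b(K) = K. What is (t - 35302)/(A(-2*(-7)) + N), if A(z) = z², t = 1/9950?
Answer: -34774235001/953996050 ≈ -36.451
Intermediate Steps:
R = 247/198 (R = 5/4 + (¼)/(-99) = 5/4 + (¼)*(-1/99) = 5/4 - 1/396 = 247/198 ≈ 1.2475)
t = 1/9950 ≈ 0.00010050
N = 76475/99 (N = (76 + 247/198)*10 = (15295/198)*10 = 76475/99 ≈ 772.47)
(t - 35302)/(A(-2*(-7)) + N) = (1/9950 - 35302)/((-2*(-7))² + 76475/99) = -351254899/(9950*(14² + 76475/99)) = -351254899/(9950*(196 + 76475/99)) = -351254899/(9950*95879/99) = -351254899/9950*99/95879 = -34774235001/953996050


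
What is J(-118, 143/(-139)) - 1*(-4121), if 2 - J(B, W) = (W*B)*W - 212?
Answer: 86169517/19321 ≈ 4459.9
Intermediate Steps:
J(B, W) = 214 - B*W² (J(B, W) = 2 - ((W*B)*W - 212) = 2 - ((B*W)*W - 212) = 2 - (B*W² - 212) = 2 - (-212 + B*W²) = 2 + (212 - B*W²) = 214 - B*W²)
J(-118, 143/(-139)) - 1*(-4121) = (214 - 1*(-118)*(143/(-139))²) - 1*(-4121) = (214 - 1*(-118)*(143*(-1/139))²) + 4121 = (214 - 1*(-118)*(-143/139)²) + 4121 = (214 - 1*(-118)*20449/19321) + 4121 = (214 + 2412982/19321) + 4121 = 6547676/19321 + 4121 = 86169517/19321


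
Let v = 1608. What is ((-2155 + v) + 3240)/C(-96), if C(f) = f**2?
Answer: 2693/9216 ≈ 0.29221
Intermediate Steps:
((-2155 + v) + 3240)/C(-96) = ((-2155 + 1608) + 3240)/((-96)**2) = (-547 + 3240)/9216 = 2693*(1/9216) = 2693/9216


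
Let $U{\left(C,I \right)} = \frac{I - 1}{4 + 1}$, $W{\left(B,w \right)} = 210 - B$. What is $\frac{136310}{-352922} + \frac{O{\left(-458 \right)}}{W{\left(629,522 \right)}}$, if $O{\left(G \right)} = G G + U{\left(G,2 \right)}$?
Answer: $- \frac{185218787206}{369685795} \approx -501.02$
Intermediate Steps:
$U{\left(C,I \right)} = - \frac{1}{5} + \frac{I}{5}$ ($U{\left(C,I \right)} = \frac{-1 + I}{5} = \left(-1 + I\right) \frac{1}{5} = - \frac{1}{5} + \frac{I}{5}$)
$O{\left(G \right)} = \frac{1}{5} + G^{2}$ ($O{\left(G \right)} = G G + \left(- \frac{1}{5} + \frac{1}{5} \cdot 2\right) = G^{2} + \left(- \frac{1}{5} + \frac{2}{5}\right) = G^{2} + \frac{1}{5} = \frac{1}{5} + G^{2}$)
$\frac{136310}{-352922} + \frac{O{\left(-458 \right)}}{W{\left(629,522 \right)}} = \frac{136310}{-352922} + \frac{\frac{1}{5} + \left(-458\right)^{2}}{210 - 629} = 136310 \left(- \frac{1}{352922}\right) + \frac{\frac{1}{5} + 209764}{210 - 629} = - \frac{68155}{176461} + \frac{1048821}{5 \left(-419\right)} = - \frac{68155}{176461} + \frac{1048821}{5} \left(- \frac{1}{419}\right) = - \frac{68155}{176461} - \frac{1048821}{2095} = - \frac{185218787206}{369685795}$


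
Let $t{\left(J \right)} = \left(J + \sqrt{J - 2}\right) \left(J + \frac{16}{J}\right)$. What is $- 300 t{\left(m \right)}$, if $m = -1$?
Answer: $-5100 + 5100 i \sqrt{3} \approx -5100.0 + 8833.5 i$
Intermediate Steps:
$t{\left(J \right)} = \left(J + \sqrt{-2 + J}\right) \left(J + \frac{16}{J}\right)$
$- 300 t{\left(m \right)} = - 300 \left(16 + \left(-1\right)^{2} - \sqrt{-2 - 1} + \frac{16 \sqrt{-2 - 1}}{-1}\right) = - 300 \left(16 + 1 - \sqrt{-3} + 16 \left(-1\right) \sqrt{-3}\right) = - 300 \left(16 + 1 - i \sqrt{3} + 16 \left(-1\right) i \sqrt{3}\right) = - 300 \left(16 + 1 - i \sqrt{3} - 16 i \sqrt{3}\right) = - 300 \left(17 - 17 i \sqrt{3}\right) = -5100 + 5100 i \sqrt{3}$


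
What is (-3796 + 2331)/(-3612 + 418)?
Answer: 1465/3194 ≈ 0.45867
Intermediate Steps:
(-3796 + 2331)/(-3612 + 418) = -1465/(-3194) = -1465*(-1/3194) = 1465/3194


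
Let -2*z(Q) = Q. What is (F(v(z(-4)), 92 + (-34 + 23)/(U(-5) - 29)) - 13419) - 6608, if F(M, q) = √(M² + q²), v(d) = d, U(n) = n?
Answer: -20027 + √9857945/34 ≈ -19935.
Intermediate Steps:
z(Q) = -Q/2
(F(v(z(-4)), 92 + (-34 + 23)/(U(-5) - 29)) - 13419) - 6608 = (√((-½*(-4))² + (92 + (-34 + 23)/(-5 - 29))²) - 13419) - 6608 = (√(2² + (92 - 11/(-34))²) - 13419) - 6608 = (√(4 + (92 - 11*(-1/34))²) - 13419) - 6608 = (√(4 + (92 + 11/34)²) - 13419) - 6608 = (√(4 + (3139/34)²) - 13419) - 6608 = (√(4 + 9853321/1156) - 13419) - 6608 = (√(9857945/1156) - 13419) - 6608 = (√9857945/34 - 13419) - 6608 = (-13419 + √9857945/34) - 6608 = -20027 + √9857945/34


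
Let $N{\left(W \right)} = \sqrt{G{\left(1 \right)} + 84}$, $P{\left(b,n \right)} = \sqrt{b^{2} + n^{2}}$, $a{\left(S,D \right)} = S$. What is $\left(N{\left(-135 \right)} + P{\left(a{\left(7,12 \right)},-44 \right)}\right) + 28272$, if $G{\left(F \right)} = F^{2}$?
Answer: $28272 + \sqrt{85} + \sqrt{1985} \approx 28326.0$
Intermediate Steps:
$N{\left(W \right)} = \sqrt{85}$ ($N{\left(W \right)} = \sqrt{1^{2} + 84} = \sqrt{1 + 84} = \sqrt{85}$)
$\left(N{\left(-135 \right)} + P{\left(a{\left(7,12 \right)},-44 \right)}\right) + 28272 = \left(\sqrt{85} + \sqrt{7^{2} + \left(-44\right)^{2}}\right) + 28272 = \left(\sqrt{85} + \sqrt{49 + 1936}\right) + 28272 = \left(\sqrt{85} + \sqrt{1985}\right) + 28272 = 28272 + \sqrt{85} + \sqrt{1985}$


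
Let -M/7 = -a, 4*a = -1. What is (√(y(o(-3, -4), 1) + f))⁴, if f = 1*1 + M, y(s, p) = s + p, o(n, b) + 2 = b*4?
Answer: 5041/16 ≈ 315.06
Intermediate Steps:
a = -¼ (a = (¼)*(-1) = -¼ ≈ -0.25000)
o(n, b) = -2 + 4*b (o(n, b) = -2 + b*4 = -2 + 4*b)
M = -7/4 (M = -(-7)*(-1)/4 = -7*¼ = -7/4 ≈ -1.7500)
y(s, p) = p + s
f = -¾ (f = 1*1 - 7/4 = 1 - 7/4 = -¾ ≈ -0.75000)
(√(y(o(-3, -4), 1) + f))⁴ = (√((1 + (-2 + 4*(-4))) - ¾))⁴ = (√((1 + (-2 - 16)) - ¾))⁴ = (√((1 - 18) - ¾))⁴ = (√(-17 - ¾))⁴ = (√(-71/4))⁴ = (I*√71/2)⁴ = 5041/16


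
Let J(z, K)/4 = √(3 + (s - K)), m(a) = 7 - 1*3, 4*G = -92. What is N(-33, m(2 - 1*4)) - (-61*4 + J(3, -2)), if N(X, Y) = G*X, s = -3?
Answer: 1003 - 4*√2 ≈ 997.34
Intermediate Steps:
G = -23 (G = (¼)*(-92) = -23)
m(a) = 4 (m(a) = 7 - 3 = 4)
N(X, Y) = -23*X
J(z, K) = 4*√(-K) (J(z, K) = 4*√(3 + (-3 - K)) = 4*√(-K))
N(-33, m(2 - 1*4)) - (-61*4 + J(3, -2)) = -23*(-33) - (-61*4 + 4*√(-1*(-2))) = 759 - (-244 + 4*√2) = 759 + (244 - 4*√2) = 1003 - 4*√2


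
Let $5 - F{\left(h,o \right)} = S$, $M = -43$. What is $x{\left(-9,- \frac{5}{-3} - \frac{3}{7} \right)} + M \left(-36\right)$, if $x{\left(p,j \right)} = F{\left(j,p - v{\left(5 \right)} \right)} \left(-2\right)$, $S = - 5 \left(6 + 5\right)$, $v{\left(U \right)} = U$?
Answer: $1428$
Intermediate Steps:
$S = -55$ ($S = \left(-5\right) 11 = -55$)
$F{\left(h,o \right)} = 60$ ($F{\left(h,o \right)} = 5 - -55 = 5 + 55 = 60$)
$x{\left(p,j \right)} = -120$ ($x{\left(p,j \right)} = 60 \left(-2\right) = -120$)
$x{\left(-9,- \frac{5}{-3} - \frac{3}{7} \right)} + M \left(-36\right) = -120 - -1548 = -120 + 1548 = 1428$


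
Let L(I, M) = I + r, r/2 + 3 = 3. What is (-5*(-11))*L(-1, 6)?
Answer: -55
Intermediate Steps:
r = 0 (r = -6 + 2*3 = -6 + 6 = 0)
L(I, M) = I (L(I, M) = I + 0 = I)
(-5*(-11))*L(-1, 6) = -5*(-11)*(-1) = 55*(-1) = -55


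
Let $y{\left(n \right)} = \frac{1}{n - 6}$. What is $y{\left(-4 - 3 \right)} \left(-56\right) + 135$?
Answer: $\frac{1811}{13} \approx 139.31$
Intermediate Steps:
$y{\left(n \right)} = \frac{1}{-6 + n}$
$y{\left(-4 - 3 \right)} \left(-56\right) + 135 = \frac{1}{-6 - 7} \left(-56\right) + 135 = \frac{1}{-13} \left(-56\right) + 135 = \left(- \frac{1}{13}\right) \left(-56\right) + 135 = \frac{56}{13} + 135 = \frac{1811}{13}$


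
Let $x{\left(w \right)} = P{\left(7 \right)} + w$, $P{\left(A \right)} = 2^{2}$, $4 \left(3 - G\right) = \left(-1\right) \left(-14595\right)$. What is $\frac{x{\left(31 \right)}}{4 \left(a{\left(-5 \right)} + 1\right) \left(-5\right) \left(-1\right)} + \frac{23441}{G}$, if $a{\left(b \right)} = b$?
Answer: $- \frac{1602305}{233328} \approx -6.8672$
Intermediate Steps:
$G = - \frac{14583}{4}$ ($G = 3 - \frac{\left(-1\right) \left(-14595\right)}{4} = 3 - \frac{14595}{4} = - \frac{14583}{4} \approx -3645.8$)
$P{\left(A \right)} = 4$
$x{\left(w \right)} = 4 + w$
$\frac{x{\left(31 \right)}}{4 \left(a{\left(-5 \right)} + 1\right) \left(-5\right) \left(-1\right)} + \frac{23441}{G} = \frac{4 + 31}{4 \left(-5 + 1\right) \left(-5\right) \left(-1\right)} + \frac{23441}{- \frac{14583}{4}} = \frac{35}{4 \left(\left(-4\right) \left(-5\right)\right) \left(-1\right)} + 23441 \left(- \frac{4}{14583}\right) = \frac{35}{4 \cdot 20 \left(-1\right)} - \frac{93764}{14583} = \frac{35}{80 \left(-1\right)} - \frac{93764}{14583} = \frac{35}{-80} - \frac{93764}{14583} = 35 \left(- \frac{1}{80}\right) - \frac{93764}{14583} = - \frac{7}{16} - \frac{93764}{14583} = - \frac{1602305}{233328}$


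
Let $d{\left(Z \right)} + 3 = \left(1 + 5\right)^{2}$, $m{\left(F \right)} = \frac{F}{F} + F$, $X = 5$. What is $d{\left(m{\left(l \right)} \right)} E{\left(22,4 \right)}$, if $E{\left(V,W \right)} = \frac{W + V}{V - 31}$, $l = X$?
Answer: $- \frac{286}{3} \approx -95.333$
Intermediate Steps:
$l = 5$
$E{\left(V,W \right)} = \frac{V + W}{-31 + V}$
$m{\left(F \right)} = 1 + F$
$d{\left(Z \right)} = 33$ ($d{\left(Z \right)} = -3 + \left(1 + 5\right)^{2} = -3 + 6^{2} = -3 + 36 = 33$)
$d{\left(m{\left(l \right)} \right)} E{\left(22,4 \right)} = 33 \frac{22 + 4}{-31 + 22} = 33 \frac{1}{-9} \cdot 26 = 33 \left(\left(- \frac{1}{9}\right) 26\right) = 33 \left(- \frac{26}{9}\right) = - \frac{286}{3}$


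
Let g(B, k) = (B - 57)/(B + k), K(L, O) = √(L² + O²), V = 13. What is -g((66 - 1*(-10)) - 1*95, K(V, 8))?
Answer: -361/32 - 19*√233/32 ≈ -20.344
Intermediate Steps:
g(B, k) = (-57 + B)/(B + k)
-g((66 - 1*(-10)) - 1*95, K(V, 8)) = -(-57 + ((66 - 1*(-10)) - 1*95))/(((66 - 1*(-10)) - 1*95) + √(13² + 8²)) = -(-57 + ((66 + 10) - 95))/(((66 + 10) - 95) + √(169 + 64)) = -(-57 + (76 - 95))/((76 - 95) + √233) = -(-57 - 19)/(-19 + √233) = -(-76)/(-19 + √233) = 76/(-19 + √233)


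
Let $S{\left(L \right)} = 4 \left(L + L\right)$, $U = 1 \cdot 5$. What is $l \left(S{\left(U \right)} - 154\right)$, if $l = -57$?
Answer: $6498$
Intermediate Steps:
$U = 5$
$S{\left(L \right)} = 8 L$ ($S{\left(L \right)} = 4 \cdot 2 L = 8 L$)
$l \left(S{\left(U \right)} - 154\right) = - 57 \left(8 \cdot 5 - 154\right) = - 57 \left(40 - 154\right) = \left(-57\right) \left(-114\right) = 6498$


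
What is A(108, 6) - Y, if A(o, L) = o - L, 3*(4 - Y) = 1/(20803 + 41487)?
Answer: 18313261/186870 ≈ 98.000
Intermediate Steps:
Y = 747479/186870 (Y = 4 - 1/(3*(20803 + 41487)) = 4 - 1/3/62290 = 4 - 1/3*1/62290 = 4 - 1/186870 = 747479/186870 ≈ 4.0000)
A(108, 6) - Y = (108 - 1*6) - 1*747479/186870 = (108 - 6) - 747479/186870 = 102 - 747479/186870 = 18313261/186870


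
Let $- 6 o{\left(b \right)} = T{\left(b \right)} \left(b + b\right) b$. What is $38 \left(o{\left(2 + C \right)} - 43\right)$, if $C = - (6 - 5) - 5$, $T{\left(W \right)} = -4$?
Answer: $- \frac{2470}{3} \approx -823.33$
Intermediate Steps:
$C = -6$ ($C = - (6 - 5) - 5 = \left(-1\right) 1 - 5 = -1 - 5 = -6$)
$o{\left(b \right)} = \frac{4 b^{2}}{3}$ ($o{\left(b \right)} = - \frac{- 4 \left(b + b\right) b}{6} = - \frac{- 4 \cdot 2 b b}{6} = - \frac{- 8 b b}{6} = - \frac{\left(-8\right) b^{2}}{6} = \frac{4 b^{2}}{3}$)
$38 \left(o{\left(2 + C \right)} - 43\right) = 38 \left(\frac{4 \left(2 - 6\right)^{2}}{3} - 43\right) = 38 \left(\frac{4 \left(-4\right)^{2}}{3} - 43\right) = 38 \left(\frac{4}{3} \cdot 16 - 43\right) = 38 \left(\frac{64}{3} - 43\right) = 38 \left(- \frac{65}{3}\right) = - \frac{2470}{3}$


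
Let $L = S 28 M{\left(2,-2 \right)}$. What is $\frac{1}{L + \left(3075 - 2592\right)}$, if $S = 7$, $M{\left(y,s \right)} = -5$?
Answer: $- \frac{1}{497} \approx -0.0020121$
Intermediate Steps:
$L = -980$ ($L = 7 \cdot 28 \left(-5\right) = 196 \left(-5\right) = -980$)
$\frac{1}{L + \left(3075 - 2592\right)} = \frac{1}{-980 + \left(3075 - 2592\right)} = \frac{1}{-980 + 483} = \frac{1}{-497} = - \frac{1}{497}$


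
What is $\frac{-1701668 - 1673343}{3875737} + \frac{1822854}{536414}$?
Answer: $\frac{2627249771422}{1039499793559} \approx 2.5274$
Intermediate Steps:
$\frac{-1701668 - 1673343}{3875737} + \frac{1822854}{536414} = \left(-1701668 - 1673343\right) \frac{1}{3875737} + 1822854 \cdot \frac{1}{536414} = \left(-3375011\right) \frac{1}{3875737} + \frac{911427}{268207} = - \frac{3375011}{3875737} + \frac{911427}{268207} = \frac{2627249771422}{1039499793559}$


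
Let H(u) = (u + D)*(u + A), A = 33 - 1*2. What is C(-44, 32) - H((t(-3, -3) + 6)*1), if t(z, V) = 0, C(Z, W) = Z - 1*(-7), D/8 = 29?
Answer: -8843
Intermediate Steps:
D = 232 (D = 8*29 = 232)
A = 31 (A = 33 - 2 = 31)
C(Z, W) = 7 + Z (C(Z, W) = Z + 7 = 7 + Z)
H(u) = (31 + u)*(232 + u) (H(u) = (u + 232)*(u + 31) = (232 + u)*(31 + u) = (31 + u)*(232 + u))
C(-44, 32) - H((t(-3, -3) + 6)*1) = (7 - 44) - (7192 + ((0 + 6)*1)² + 263*((0 + 6)*1)) = -37 - (7192 + (6*1)² + 263*(6*1)) = -37 - (7192 + 6² + 263*6) = -37 - (7192 + 36 + 1578) = -37 - 1*8806 = -37 - 8806 = -8843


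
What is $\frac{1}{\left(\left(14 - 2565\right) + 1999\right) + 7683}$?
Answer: $\frac{1}{7131} \approx 0.00014023$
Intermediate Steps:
$\frac{1}{\left(\left(14 - 2565\right) + 1999\right) + 7683} = \frac{1}{\left(-2551 + 1999\right) + 7683} = \frac{1}{-552 + 7683} = \frac{1}{7131}$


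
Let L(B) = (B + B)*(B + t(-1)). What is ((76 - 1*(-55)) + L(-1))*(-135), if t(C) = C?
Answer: -18225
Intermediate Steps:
L(B) = 2*B*(-1 + B) (L(B) = (B + B)*(B - 1) = (2*B)*(-1 + B) = 2*B*(-1 + B))
((76 - 1*(-55)) + L(-1))*(-135) = ((76 - 1*(-55)) + 2*(-1)*(-1 - 1))*(-135) = ((76 + 55) + 2*(-1)*(-2))*(-135) = (131 + 4)*(-135) = 135*(-135) = -18225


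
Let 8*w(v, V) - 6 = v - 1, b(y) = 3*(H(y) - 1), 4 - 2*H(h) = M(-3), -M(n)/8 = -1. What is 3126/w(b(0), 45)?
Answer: -6252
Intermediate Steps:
M(n) = 8 (M(n) = -8*(-1) = 8)
H(h) = -2 (H(h) = 2 - 1/2*8 = 2 - 4 = -2)
b(y) = -9 (b(y) = 3*(-2 - 1) = 3*(-3) = -9)
w(v, V) = 5/8 + v/8 (w(v, V) = 3/4 + (v - 1)/8 = 3/4 + (-1 + v)/8 = 3/4 + (-1/8 + v/8) = 5/8 + v/8)
3126/w(b(0), 45) = 3126/(5/8 + (1/8)*(-9)) = 3126/(5/8 - 9/8) = 3126/(-1/2) = 3126*(-2) = -6252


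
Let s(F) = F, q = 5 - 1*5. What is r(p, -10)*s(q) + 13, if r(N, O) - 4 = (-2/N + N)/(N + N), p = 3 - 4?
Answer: 13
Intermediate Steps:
p = -1
q = 0 (q = 5 - 5 = 0)
r(N, O) = 4 + (N - 2/N)/(2*N) (r(N, O) = 4 + (-2/N + N)/(N + N) = 4 + (N - 2/N)/((2*N)) = 4 + (N - 2/N)*(1/(2*N)) = 4 + (N - 2/N)/(2*N))
r(p, -10)*s(q) + 13 = (9/2 - 1/(-1)²)*0 + 13 = (9/2 - 1*1)*0 + 13 = (9/2 - 1)*0 + 13 = (7/2)*0 + 13 = 0 + 13 = 13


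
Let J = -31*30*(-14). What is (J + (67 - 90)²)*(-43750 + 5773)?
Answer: -514550373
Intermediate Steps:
J = 13020 (J = -930*(-14) = 13020)
(J + (67 - 90)²)*(-43750 + 5773) = (13020 + (67 - 90)²)*(-43750 + 5773) = (13020 + (-23)²)*(-37977) = (13020 + 529)*(-37977) = 13549*(-37977) = -514550373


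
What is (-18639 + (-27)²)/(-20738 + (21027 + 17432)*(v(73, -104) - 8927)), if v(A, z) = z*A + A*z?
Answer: 17910/927305687 ≈ 1.9314e-5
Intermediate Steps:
v(A, z) = 2*A*z (v(A, z) = A*z + A*z = 2*A*z)
(-18639 + (-27)²)/(-20738 + (21027 + 17432)*(v(73, -104) - 8927)) = (-18639 + (-27)²)/(-20738 + (21027 + 17432)*(2*73*(-104) - 8927)) = (-18639 + 729)/(-20738 + 38459*(-15184 - 8927)) = -17910/(-20738 + 38459*(-24111)) = -17910/(-20738 - 927284949) = -17910/(-927305687) = -17910*(-1/927305687) = 17910/927305687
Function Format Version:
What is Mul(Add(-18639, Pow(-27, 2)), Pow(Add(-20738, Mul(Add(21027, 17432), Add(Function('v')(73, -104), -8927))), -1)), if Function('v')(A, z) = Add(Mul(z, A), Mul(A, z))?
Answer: Rational(17910, 927305687) ≈ 1.9314e-5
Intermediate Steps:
Function('v')(A, z) = Mul(2, A, z) (Function('v')(A, z) = Add(Mul(A, z), Mul(A, z)) = Mul(2, A, z))
Mul(Add(-18639, Pow(-27, 2)), Pow(Add(-20738, Mul(Add(21027, 17432), Add(Function('v')(73, -104), -8927))), -1)) = Mul(Add(-18639, Pow(-27, 2)), Pow(Add(-20738, Mul(Add(21027, 17432), Add(Mul(2, 73, -104), -8927))), -1)) = Mul(Add(-18639, 729), Pow(Add(-20738, Mul(38459, Add(-15184, -8927))), -1)) = Mul(-17910, Pow(Add(-20738, Mul(38459, -24111)), -1)) = Mul(-17910, Pow(Add(-20738, -927284949), -1)) = Mul(-17910, Pow(-927305687, -1)) = Mul(-17910, Rational(-1, 927305687)) = Rational(17910, 927305687)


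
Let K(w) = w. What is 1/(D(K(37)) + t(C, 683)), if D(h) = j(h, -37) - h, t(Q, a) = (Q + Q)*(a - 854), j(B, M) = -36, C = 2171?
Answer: -1/742555 ≈ -1.3467e-6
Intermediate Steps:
t(Q, a) = 2*Q*(-854 + a) (t(Q, a) = (2*Q)*(-854 + a) = 2*Q*(-854 + a))
D(h) = -36 - h
1/(D(K(37)) + t(C, 683)) = 1/((-36 - 1*37) + 2*2171*(-854 + 683)) = 1/((-36 - 37) + 2*2171*(-171)) = 1/(-73 - 742482) = 1/(-742555) = -1/742555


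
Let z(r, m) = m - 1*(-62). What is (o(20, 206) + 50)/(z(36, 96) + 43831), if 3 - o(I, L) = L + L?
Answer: -359/43989 ≈ -0.0081611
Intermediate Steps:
z(r, m) = 62 + m (z(r, m) = m + 62 = 62 + m)
o(I, L) = 3 - 2*L (o(I, L) = 3 - (L + L) = 3 - 2*L)
(o(20, 206) + 50)/(z(36, 96) + 43831) = ((3 - 2*206) + 50)/((62 + 96) + 43831) = ((3 - 412) + 50)/(158 + 43831) = (-409 + 50)/43989 = -359*1/43989 = -359/43989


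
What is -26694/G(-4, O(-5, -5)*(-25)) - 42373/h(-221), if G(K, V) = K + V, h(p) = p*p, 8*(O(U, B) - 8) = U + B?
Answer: 5185766873/33749131 ≈ 153.66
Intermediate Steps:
O(U, B) = 8 + B/8 + U/8 (O(U, B) = 8 + (U + B)/8 = 8 + (B + U)/8 = 8 + (B/8 + U/8) = 8 + B/8 + U/8)
h(p) = p**2
-26694/G(-4, O(-5, -5)*(-25)) - 42373/h(-221) = -26694/(-4 + (8 + (1/8)*(-5) + (1/8)*(-5))*(-25)) - 42373/((-221)**2) = -26694/(-4 + (8 - 5/8 - 5/8)*(-25)) - 42373/48841 = -26694/(-4 + (27/4)*(-25)) - 42373*1/48841 = -26694/(-4 - 675/4) - 42373/48841 = -26694/(-691/4) - 42373/48841 = -26694*(-4/691) - 42373/48841 = 106776/691 - 42373/48841 = 5185766873/33749131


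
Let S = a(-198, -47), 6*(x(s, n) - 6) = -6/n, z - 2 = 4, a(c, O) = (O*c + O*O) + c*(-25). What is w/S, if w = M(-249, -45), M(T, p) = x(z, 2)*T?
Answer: -2739/32930 ≈ -0.083176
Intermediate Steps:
a(c, O) = O**2 - 25*c + O*c (a(c, O) = (O*c + O**2) - 25*c = (O**2 + O*c) - 25*c = O**2 - 25*c + O*c)
z = 6 (z = 2 + 4 = 6)
x(s, n) = 6 - 1/n (x(s, n) = 6 + (-6/n)/6 = 6 - 1/n)
S = 16465 (S = (-47)**2 - 25*(-198) - 47*(-198) = 2209 + 4950 + 9306 = 16465)
M(T, p) = 11*T/2 (M(T, p) = (6 - 1/2)*T = 11*T/2)
w = -2739/2 (w = (11/2)*(-249) = -2739/2 ≈ -1369.5)
w/S = -2739/2/16465 = -2739/2*1/16465 = -2739/32930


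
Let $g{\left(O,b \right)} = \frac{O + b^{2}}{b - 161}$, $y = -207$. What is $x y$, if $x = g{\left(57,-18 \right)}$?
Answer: $\frac{78867}{179} \approx 440.6$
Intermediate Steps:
$g{\left(O,b \right)} = \frac{O + b^{2}}{-161 + b}$
$x = - \frac{381}{179}$ ($x = \frac{57 + \left(-18\right)^{2}}{-161 - 18} = \frac{57 + 324}{-179} = \left(- \frac{1}{179}\right) 381 = - \frac{381}{179} \approx -2.1285$)
$x y = \left(- \frac{381}{179}\right) \left(-207\right) = \frac{78867}{179}$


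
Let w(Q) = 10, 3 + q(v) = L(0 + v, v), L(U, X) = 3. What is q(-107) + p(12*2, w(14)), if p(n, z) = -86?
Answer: -86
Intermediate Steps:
q(v) = 0 (q(v) = -3 + 3 = 0)
q(-107) + p(12*2, w(14)) = 0 - 86 = -86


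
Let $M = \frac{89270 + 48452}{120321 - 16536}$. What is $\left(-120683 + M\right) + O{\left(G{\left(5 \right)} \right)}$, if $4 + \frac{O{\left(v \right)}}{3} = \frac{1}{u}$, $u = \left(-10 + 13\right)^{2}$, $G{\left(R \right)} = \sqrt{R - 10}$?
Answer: $- \frac{4175386086}{34595} \approx -1.2069 \cdot 10^{5}$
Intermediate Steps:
$G{\left(R \right)} = \sqrt{-10 + R}$
$u = 9$ ($u = 3^{2} = 9$)
$O{\left(v \right)} = - \frac{35}{3}$ ($O{\left(v \right)} = -12 + \frac{3}{9} = -12 + 3 \cdot \frac{1}{9} = -12 + \frac{1}{3} = - \frac{35}{3}$)
$M = \frac{137722}{103785} \approx 1.327$
$\left(-120683 + M\right) + O{\left(G{\left(5 \right)} \right)} = \left(-120683 + \frac{137722}{103785}\right) - \frac{35}{3} = - \frac{12524947433}{103785} - \frac{35}{3} = - \frac{4175386086}{34595}$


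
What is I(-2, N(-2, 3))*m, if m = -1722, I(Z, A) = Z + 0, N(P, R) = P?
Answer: 3444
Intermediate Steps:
I(Z, A) = Z
I(-2, N(-2, 3))*m = -2*(-1722) = 3444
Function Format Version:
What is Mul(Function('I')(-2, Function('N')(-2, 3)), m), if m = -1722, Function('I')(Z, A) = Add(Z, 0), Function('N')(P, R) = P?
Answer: 3444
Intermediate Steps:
Function('I')(Z, A) = Z
Mul(Function('I')(-2, Function('N')(-2, 3)), m) = Mul(-2, -1722) = 3444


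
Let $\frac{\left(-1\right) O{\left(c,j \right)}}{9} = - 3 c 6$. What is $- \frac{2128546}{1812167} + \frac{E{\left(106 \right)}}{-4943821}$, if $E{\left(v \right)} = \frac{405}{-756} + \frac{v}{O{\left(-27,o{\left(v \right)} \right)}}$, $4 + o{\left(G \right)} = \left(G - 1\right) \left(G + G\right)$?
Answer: $- \frac{773584125606961}{658601580293244} \approx -1.1746$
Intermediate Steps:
$o{\left(G \right)} = -4 + 2 G \left(-1 + G\right)$ ($o{\left(G \right)} = -4 + \left(G - 1\right) \left(G + G\right) = -4 + \left(-1 + G\right) 2 G = -4 + 2 G \left(-1 + G\right)$)
$O{\left(c,j \right)} = 162 c$ ($O{\left(c,j \right)} = - 9 - 3 c 6 = - 9 \left(- 18 c\right) = 162 c$)
$E{\left(v \right)} = - \frac{15}{28} - \frac{v}{4374}$ ($E{\left(v \right)} = \frac{405}{-756} + \frac{v}{162 \left(-27\right)} = 405 \left(- \frac{1}{756}\right) + \frac{v}{-4374} = - \frac{15}{28} + v \left(- \frac{1}{4374}\right) = - \frac{15}{28} - \frac{v}{4374}$)
$- \frac{2128546}{1812167} + \frac{E{\left(106 \right)}}{-4943821} = - \frac{2128546}{1812167} + \frac{- \frac{15}{28} - \frac{53}{2187}}{-4943821} = \left(-2128546\right) \frac{1}{1812167} + \left(- \frac{15}{28} - \frac{53}{2187}\right) \left(- \frac{1}{4943821}\right) = - \frac{304078}{258881} - - \frac{2017}{17808224868} = - \frac{304078}{258881} + \frac{2017}{17808224868} = - \frac{773584125606961}{658601580293244}$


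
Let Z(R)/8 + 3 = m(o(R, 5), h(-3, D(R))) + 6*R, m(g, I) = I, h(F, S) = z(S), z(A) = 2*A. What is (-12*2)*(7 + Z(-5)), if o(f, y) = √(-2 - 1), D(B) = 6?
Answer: 3864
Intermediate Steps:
o(f, y) = I*√3 (o(f, y) = √(-3) = I*√3)
h(F, S) = 2*S
Z(R) = 72 + 48*R (Z(R) = -24 + 8*(2*6 + 6*R) = -24 + 8*(12 + 6*R) = -24 + (96 + 48*R) = 72 + 48*R)
(-12*2)*(7 + Z(-5)) = (-12*2)*(7 + (72 + 48*(-5))) = -24*(7 + (72 - 240)) = -24*(7 - 168) = -24*(-161) = 3864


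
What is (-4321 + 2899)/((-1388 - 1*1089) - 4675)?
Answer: 237/1192 ≈ 0.19883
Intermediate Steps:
(-4321 + 2899)/((-1388 - 1*1089) - 4675) = -1422/((-1388 - 1089) - 4675) = -1422/(-2477 - 4675) = -1422/(-7152) = -1422*(-1/7152) = 237/1192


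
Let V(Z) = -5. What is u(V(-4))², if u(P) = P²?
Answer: 625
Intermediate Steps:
u(V(-4))² = ((-5)²)² = 25² = 625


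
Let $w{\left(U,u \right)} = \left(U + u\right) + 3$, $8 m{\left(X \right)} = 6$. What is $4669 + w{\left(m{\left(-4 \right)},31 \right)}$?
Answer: $\frac{18815}{4} \approx 4703.8$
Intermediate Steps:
$m{\left(X \right)} = \frac{3}{4}$ ($m{\left(X \right)} = \frac{1}{8} \cdot 6 = \frac{3}{4}$)
$w{\left(U,u \right)} = 3 + U + u$
$4669 + w{\left(m{\left(-4 \right)},31 \right)} = 4669 + \left(3 + \frac{3}{4} + 31\right) = 4669 + \frac{139}{4} = \frac{18815}{4}$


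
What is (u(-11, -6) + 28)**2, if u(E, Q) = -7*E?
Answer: 11025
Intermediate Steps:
(u(-11, -6) + 28)**2 = (-7*(-11) + 28)**2 = (77 + 28)**2 = 105**2 = 11025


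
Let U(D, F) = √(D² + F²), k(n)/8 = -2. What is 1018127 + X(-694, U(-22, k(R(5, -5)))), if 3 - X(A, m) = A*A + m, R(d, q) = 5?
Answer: 536494 - 2*√185 ≈ 5.3647e+5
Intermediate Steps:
k(n) = -16 (k(n) = 8*(-2) = -16)
X(A, m) = 3 - m - A² (X(A, m) = 3 - (A*A + m) = 3 - (A² + m) = 3 - (m + A²) = 3 + (-m - A²) = 3 - m - A²)
1018127 + X(-694, U(-22, k(R(5, -5)))) = 1018127 + (3 - √((-22)² + (-16)²) - 1*(-694)²) = 1018127 + (3 - √(484 + 256) - 1*481636) = 1018127 + (3 - √740 - 481636) = 1018127 + (3 - 2*√185 - 481636) = 1018127 + (-481633 - 2*√185) = 536494 - 2*√185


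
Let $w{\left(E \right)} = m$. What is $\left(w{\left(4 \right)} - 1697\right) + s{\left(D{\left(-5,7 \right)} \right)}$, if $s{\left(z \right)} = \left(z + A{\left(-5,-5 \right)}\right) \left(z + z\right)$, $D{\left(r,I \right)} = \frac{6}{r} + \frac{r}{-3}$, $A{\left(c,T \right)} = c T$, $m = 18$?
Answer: $- \frac{372427}{225} \approx -1655.2$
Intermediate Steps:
$A{\left(c,T \right)} = T c$
$D{\left(r,I \right)} = \frac{6}{r} - \frac{r}{3}$ ($D{\left(r,I \right)} = \frac{6}{r} + r \left(- \frac{1}{3}\right) = \frac{6}{r} - \frac{r}{3}$)
$s{\left(z \right)} = 2 z \left(25 + z\right)$ ($s{\left(z \right)} = \left(z - -25\right) \left(z + z\right) = \left(z + 25\right) 2 z = \left(25 + z\right) 2 z = 2 z \left(25 + z\right)$)
$w{\left(E \right)} = 18$
$\left(w{\left(4 \right)} - 1697\right) + s{\left(D{\left(-5,7 \right)} \right)} = \left(18 - 1697\right) + 2 \left(\frac{6}{-5} - - \frac{5}{3}\right) \left(25 + \left(\frac{6}{-5} - - \frac{5}{3}\right)\right) = -1679 + 2 \left(6 \left(- \frac{1}{5}\right) + \frac{5}{3}\right) \left(25 + \left(6 \left(- \frac{1}{5}\right) + \frac{5}{3}\right)\right) = -1679 + 2 \left(- \frac{6}{5} + \frac{5}{3}\right) \left(25 + \left(- \frac{6}{5} + \frac{5}{3}\right)\right) = -1679 + 2 \cdot \frac{7}{15} \left(25 + \frac{7}{15}\right) = -1679 + 2 \cdot \frac{7}{15} \cdot \frac{382}{15} = -1679 + \frac{5348}{225} = - \frac{372427}{225}$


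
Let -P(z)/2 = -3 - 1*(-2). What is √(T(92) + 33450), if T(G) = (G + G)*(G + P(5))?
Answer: √50746 ≈ 225.27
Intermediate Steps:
P(z) = 2 (P(z) = -2*(-3 - 1*(-2)) = -2*(-3 + 2) = -2*(-1) = 2)
T(G) = 2*G*(2 + G) (T(G) = (G + G)*(G + 2) = (2*G)*(2 + G) = 2*G*(2 + G))
√(T(92) + 33450) = √(2*92*(2 + 92) + 33450) = √(2*92*94 + 33450) = √(17296 + 33450) = √50746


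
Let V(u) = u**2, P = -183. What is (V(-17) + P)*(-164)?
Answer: -17384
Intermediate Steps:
(V(-17) + P)*(-164) = ((-17)**2 - 183)*(-164) = (289 - 183)*(-164) = 106*(-164) = -17384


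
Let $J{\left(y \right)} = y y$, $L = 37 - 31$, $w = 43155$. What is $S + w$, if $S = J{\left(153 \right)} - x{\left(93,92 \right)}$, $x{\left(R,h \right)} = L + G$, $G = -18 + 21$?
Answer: $66555$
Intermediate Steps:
$G = 3$
$L = 6$
$x{\left(R,h \right)} = 9$ ($x{\left(R,h \right)} = 6 + 3 = 9$)
$J{\left(y \right)} = y^{2}$
$S = 23400$ ($S = 153^{2} - 9 = 23409 - 9 = 23400$)
$S + w = 23400 + 43155 = 66555$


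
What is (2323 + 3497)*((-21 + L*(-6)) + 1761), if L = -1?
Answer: 10161720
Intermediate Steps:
(2323 + 3497)*((-21 + L*(-6)) + 1761) = (2323 + 3497)*((-21 - 1*(-6)) + 1761) = 5820*((-21 + 6) + 1761) = 5820*(-15 + 1761) = 5820*1746 = 10161720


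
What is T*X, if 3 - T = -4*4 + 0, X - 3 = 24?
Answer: 513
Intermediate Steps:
X = 27 (X = 3 + 24 = 27)
T = 19 (T = 3 - (-4*4 + 0) = 3 - (-16 + 0) = 3 - 1*(-16) = 3 + 16 = 19)
T*X = 19*27 = 513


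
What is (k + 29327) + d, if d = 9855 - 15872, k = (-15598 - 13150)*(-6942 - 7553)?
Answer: 416725570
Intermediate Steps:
k = 416702260 (k = -28748*(-14495) = 416702260)
d = -6017
(k + 29327) + d = (416702260 + 29327) - 6017 = 416731587 - 6017 = 416725570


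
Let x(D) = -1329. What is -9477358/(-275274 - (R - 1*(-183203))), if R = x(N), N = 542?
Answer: 4738679/228574 ≈ 20.731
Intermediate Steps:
R = -1329
-9477358/(-275274 - (R - 1*(-183203))) = -9477358/(-275274 - (-1329 - 1*(-183203))) = -9477358/(-275274 - (-1329 + 183203)) = -9477358/(-275274 - 1*181874) = -9477358/(-275274 - 181874) = -9477358/(-457148) = -9477358*(-1/457148) = 4738679/228574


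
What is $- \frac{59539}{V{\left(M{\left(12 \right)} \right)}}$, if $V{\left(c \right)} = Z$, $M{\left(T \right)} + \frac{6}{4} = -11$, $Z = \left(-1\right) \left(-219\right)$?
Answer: $- \frac{59539}{219} \approx -271.87$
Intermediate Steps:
$Z = 219$
$M{\left(T \right)} = - \frac{25}{2}$ ($M{\left(T \right)} = - \frac{3}{2} - 11 = - \frac{25}{2}$)
$V{\left(c \right)} = 219$
$- \frac{59539}{V{\left(M{\left(12 \right)} \right)}} = - \frac{59539}{219}$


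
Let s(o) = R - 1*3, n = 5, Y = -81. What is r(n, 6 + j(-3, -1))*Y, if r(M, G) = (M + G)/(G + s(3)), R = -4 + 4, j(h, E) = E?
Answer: -405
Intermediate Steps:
R = 0
s(o) = -3 (s(o) = 0 - 1*3 = 0 - 3 = -3)
r(M, G) = (G + M)/(-3 + G) (r(M, G) = (M + G)/(G - 3) = (G + M)/(-3 + G))
r(n, 6 + j(-3, -1))*Y = (((6 - 1) + 5)/(-3 + (6 - 1)))*(-81) = ((5 + 5)/(-3 + 5))*(-81) = (10/2)*(-81) = ((½)*10)*(-81) = 5*(-81) = -405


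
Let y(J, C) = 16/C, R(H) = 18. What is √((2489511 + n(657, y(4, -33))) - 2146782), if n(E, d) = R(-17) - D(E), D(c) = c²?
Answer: 3*I*√9878 ≈ 298.16*I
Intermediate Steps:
n(E, d) = 18 - E²
√((2489511 + n(657, y(4, -33))) - 2146782) = √((2489511 + (18 - 1*657²)) - 2146782) = √((2489511 + (18 - 1*431649)) - 2146782) = √((2489511 + (18 - 431649)) - 2146782) = √((2489511 - 431631) - 2146782) = √(2057880 - 2146782) = √(-88902) = 3*I*√9878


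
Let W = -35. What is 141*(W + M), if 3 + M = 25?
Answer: -1833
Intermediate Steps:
M = 22 (M = -3 + 25 = 22)
141*(W + M) = 141*(-35 + 22) = 141*(-13) = -1833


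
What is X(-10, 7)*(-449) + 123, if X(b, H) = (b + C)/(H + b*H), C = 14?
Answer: 9545/63 ≈ 151.51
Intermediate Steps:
X(b, H) = (14 + b)/(H + H*b) (X(b, H) = (b + 14)/(H + b*H) = (14 + b)/(H + H*b))
X(-10, 7)*(-449) + 123 = ((14 - 10)/(7*(1 - 10)))*(-449) + 123 = ((⅐)*4/(-9))*(-449) + 123 = ((⅐)*(-⅑)*4)*(-449) + 123 = -4/63*(-449) + 123 = 1796/63 + 123 = 9545/63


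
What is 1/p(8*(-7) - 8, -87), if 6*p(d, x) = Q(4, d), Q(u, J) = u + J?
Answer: -1/10 ≈ -0.10000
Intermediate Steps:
Q(u, J) = J + u
p(d, x) = 2/3 + d/6 (p(d, x) = (d + 4)/6 = (4 + d)/6 = 2/3 + d/6)
1/p(8*(-7) - 8, -87) = 1/(2/3 + (8*(-7) - 8)/6) = 1/(2/3 + (-56 - 8)/6) = 1/(2/3 + (1/6)*(-64)) = 1/(2/3 - 32/3) = 1/(-10) = -1/10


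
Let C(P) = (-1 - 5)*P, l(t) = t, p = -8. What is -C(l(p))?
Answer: -48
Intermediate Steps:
C(P) = -6*P
-C(l(p)) = -(-6)*(-8) = -1*48 = -48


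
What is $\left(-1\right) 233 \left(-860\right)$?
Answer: $200380$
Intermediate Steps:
$\left(-1\right) 233 \left(-860\right) = \left(-233\right) \left(-860\right) = 200380$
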